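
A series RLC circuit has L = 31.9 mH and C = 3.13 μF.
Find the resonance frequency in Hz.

Step 1 — Resonance condition Im(Z)=0 gives ω₀ = 1/√(LC).
Step 2 — ω₀ = 1/√(0.0319·3.13e-06) = 3165 rad/s.
Step 3 — f₀ = ω₀/(2π) = 503.7 Hz.

f₀ = 503.7 Hz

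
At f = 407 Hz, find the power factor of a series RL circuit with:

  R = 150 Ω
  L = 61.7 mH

Step 1 — Angular frequency: ω = 2π·f = 2π·407 = 2557 rad/s.
Step 2 — Component impedances:
  R: Z = R = 150 Ω
  L: Z = jωL = j·2557·0.0617 = 0 + j157.8 Ω
Step 3 — Series combination: Z_total = R + L = 150 + j157.8 Ω = 217.7∠46.4° Ω.
Step 4 — Power factor: PF = cos(φ) = Re(Z)/|Z| = 150/217.7 = 0.689.
Step 5 — Type: Im(Z) = 157.8 ⇒ lagging (phase φ = 46.4°).

PF = 0.689 (lagging, φ = 46.4°)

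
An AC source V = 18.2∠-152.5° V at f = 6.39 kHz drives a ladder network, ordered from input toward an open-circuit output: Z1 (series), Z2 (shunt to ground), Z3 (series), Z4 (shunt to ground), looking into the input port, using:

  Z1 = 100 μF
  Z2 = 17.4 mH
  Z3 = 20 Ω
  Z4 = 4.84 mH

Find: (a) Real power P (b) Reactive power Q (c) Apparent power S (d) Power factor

Step 1 — Angular frequency: ω = 2π·f = 2π·6390 = 4.015e+04 rad/s.
Step 2 — Component impedances:
  Z1: Z = 1/(jωC) = -j/(ω·C) = 0 - j0.2491 Ω
  Z2: Z = jωL = j·4.015e+04·0.0174 = 0 + j698.6 Ω
  Z3: Z = R = 20 Ω
  Z4: Z = jωL = j·4.015e+04·0.00484 = 0 + j194.3 Ω
Step 3 — Ladder network (open output): work backward from the far end, alternating series and parallel combinations. Z_in = 12.24 + j152.1 Ω = 152.6∠85.4° Ω.
Step 4 — Source phasor: V = 18.2∠-152.5° V = -16.14 - j8.404 V.
Step 5 — Current: I = V / Z = -0.0634 + j0.1011 A = 0.1193∠122.1° A.
Step 6 — Complex power: S = V·I* = 0.1742 + j2.164 VA.
Step 7 — Real power: P = Re(S) = 0.1742 W.
Step 8 — Reactive power: Q = Im(S) = 2.164 VAR.
Step 9 — Apparent power: |S| = 2.171 VA.
Step 10 — Power factor: PF = P/|S| = 0.08021 (lagging).

(a) P = 0.1742 W  (b) Q = 2.164 VAR  (c) S = 2.171 VA  (d) PF = 0.08021 (lagging)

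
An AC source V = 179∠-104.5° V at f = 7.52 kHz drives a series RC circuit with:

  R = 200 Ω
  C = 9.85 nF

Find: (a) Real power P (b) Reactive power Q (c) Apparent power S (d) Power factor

Step 1 — Angular frequency: ω = 2π·f = 2π·7520 = 4.725e+04 rad/s.
Step 2 — Component impedances:
  R: Z = R = 200 Ω
  C: Z = 1/(jωC) = -j/(ω·C) = 0 - j2149 Ω
Step 3 — Series combination: Z_total = R + C = 200 - j2149 Ω = 2158∠-84.7° Ω.
Step 4 — Source phasor: V = 179∠-104.5° V = -44.82 - j173.3 V.
Step 5 — Current: I = V / Z = 0.07804 - j0.02812 A = 0.08295∠-19.8° A.
Step 6 — Complex power: S = V·I* = 1.376 - j14.78 VA.
Step 7 — Real power: P = Re(S) = 1.376 W.
Step 8 — Reactive power: Q = Im(S) = -14.78 VAR.
Step 9 — Apparent power: |S| = 14.85 VA.
Step 10 — Power factor: PF = P/|S| = 0.09268 (leading).

(a) P = 1.376 W  (b) Q = -14.78 VAR  (c) S = 14.85 VA  (d) PF = 0.09268 (leading)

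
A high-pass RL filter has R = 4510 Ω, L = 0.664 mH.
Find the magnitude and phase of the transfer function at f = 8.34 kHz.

Step 1 — Angular frequency: ω = 2π·8340 = 5.24e+04 rad/s.
Step 2 — Transfer function: H(jω) = jωL/(R + jωL).
Step 3 — Numerator jωL = j·34.79; denominator R + jωL = 4510 + j34.79.
Step 4 — H = 5.952e-05 + j0.007715.
Step 5 — Magnitude: |H| = 0.007715 (-42.3 dB); phase: φ = 89.6°.

|H| = 0.007715 (-42.3 dB), φ = 89.6°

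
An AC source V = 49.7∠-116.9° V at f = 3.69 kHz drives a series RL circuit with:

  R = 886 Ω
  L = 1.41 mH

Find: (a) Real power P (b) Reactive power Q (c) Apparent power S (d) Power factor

Step 1 — Angular frequency: ω = 2π·f = 2π·3690 = 2.318e+04 rad/s.
Step 2 — Component impedances:
  R: Z = R = 886 Ω
  L: Z = jωL = j·2.318e+04·0.00141 = 0 + j32.69 Ω
Step 3 — Series combination: Z_total = R + L = 886 + j32.69 Ω = 886.6∠2.1° Ω.
Step 4 — Source phasor: V = 49.7∠-116.9° V = -22.49 - j44.32 V.
Step 5 — Current: I = V / Z = -0.02719 - j0.04902 A = 0.05606∠-119.0° A.
Step 6 — Complex power: S = V·I* = 2.784 + j0.1027 VA.
Step 7 — Real power: P = Re(S) = 2.784 W.
Step 8 — Reactive power: Q = Im(S) = 0.1027 VAR.
Step 9 — Apparent power: |S| = 2.786 VA.
Step 10 — Power factor: PF = P/|S| = 0.9993 (lagging).

(a) P = 2.784 W  (b) Q = 0.1027 VAR  (c) S = 2.786 VA  (d) PF = 0.9993 (lagging)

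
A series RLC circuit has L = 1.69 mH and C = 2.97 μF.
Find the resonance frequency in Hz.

Step 1 — Resonance condition Im(Z)=0 gives ω₀ = 1/√(LC).
Step 2 — ω₀ = 1/√(0.00169·2.97e-06) = 1.411e+04 rad/s.
Step 3 — f₀ = ω₀/(2π) = 2246 Hz.

f₀ = 2246 Hz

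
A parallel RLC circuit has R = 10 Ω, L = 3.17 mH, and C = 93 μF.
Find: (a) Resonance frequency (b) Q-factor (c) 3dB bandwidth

Step 1 — Resonance: ω₀ = 1/√(LC) = 1/√(0.00317·9.3e-05) = 1842 rad/s.
Step 2 — f₀ = ω₀/(2π) = 293.1 Hz.
Step 3 — Parallel Q: Q = R/(ω₀L) = 10/(1842·0.00317) = 1.713.
Step 4 — Bandwidth: Δω = ω₀/Q = 1075 rad/s; BW = Δω/(2π) = 171.1 Hz.

(a) f₀ = 293.1 Hz  (b) Q = 1.713  (c) BW = 171.1 Hz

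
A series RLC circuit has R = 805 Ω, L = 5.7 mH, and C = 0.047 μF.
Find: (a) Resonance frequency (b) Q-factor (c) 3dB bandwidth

Step 1 — Resonance condition Im(Z)=0 gives ω₀ = 1/√(LC).
Step 2 — ω₀ = 1/√(0.0057·4.7e-08) = 6.11e+04 rad/s.
Step 3 — f₀ = ω₀/(2π) = 9724 Hz.
Step 4 — Series Q: Q = ω₀L/R = 6.11e+04·0.0057/805 = 0.4326.
Step 5 — 3dB bandwidth: Δω = ω₀/Q = 1.412e+05 rad/s; BW = Δω/(2π) = 2.248e+04 Hz.

(a) f₀ = 9724 Hz  (b) Q = 0.4326  (c) BW = 2.248e+04 Hz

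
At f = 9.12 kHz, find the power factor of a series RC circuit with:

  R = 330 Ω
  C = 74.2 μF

Step 1 — Angular frequency: ω = 2π·f = 2π·9120 = 5.73e+04 rad/s.
Step 2 — Component impedances:
  R: Z = R = 330 Ω
  C: Z = 1/(jωC) = -j/(ω·C) = 0 - j0.2352 Ω
Step 3 — Series combination: Z_total = R + C = 330 - j0.2352 Ω = 330∠-0.0° Ω.
Step 4 — Power factor: PF = cos(φ) = Re(Z)/|Z| = 330/330 = 1.
Step 5 — Type: Im(Z) = -0.2352 ⇒ leading (phase φ = -0.0°).

PF = 1 (leading, φ = -0.0°)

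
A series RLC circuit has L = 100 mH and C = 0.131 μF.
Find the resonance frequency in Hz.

Step 1 — Resonance condition Im(Z)=0 gives ω₀ = 1/√(LC).
Step 2 — ω₀ = 1/√(0.1·1.31e-07) = 8737 rad/s.
Step 3 — f₀ = ω₀/(2π) = 1391 Hz.

f₀ = 1391 Hz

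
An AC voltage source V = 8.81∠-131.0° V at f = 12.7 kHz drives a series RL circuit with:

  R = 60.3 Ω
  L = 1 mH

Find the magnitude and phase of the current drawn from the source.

Step 1 — Angular frequency: ω = 2π·f = 2π·1.27e+04 = 7.98e+04 rad/s.
Step 2 — Component impedances:
  R: Z = R = 60.3 Ω
  L: Z = jωL = j·7.98e+04·0.001 = 0 + j79.8 Ω
Step 3 — Series combination: Z_total = R + L = 60.3 + j79.8 Ω = 100∠52.9° Ω.
Step 4 — Source phasor: V = 8.81∠-131.0° V = -5.78 - j6.649 V.
Step 5 — Ohm's law: I = V / Z_total = (-5.78 - j6.649) / (60.3 + j79.8) = -0.08788 + j0.006026 A.
Step 6 — Convert to polar: |I| = 0.08808 A, ∠I = 176.1°.

I = 0.08808∠176.1° A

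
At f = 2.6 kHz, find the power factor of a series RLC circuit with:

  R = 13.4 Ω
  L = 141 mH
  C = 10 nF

Step 1 — Angular frequency: ω = 2π·f = 2π·2600 = 1.634e+04 rad/s.
Step 2 — Component impedances:
  R: Z = R = 13.4 Ω
  L: Z = jωL = j·1.634e+04·0.141 = 0 + j2303 Ω
  C: Z = 1/(jωC) = -j/(ω·C) = 0 - j6121 Ω
Step 3 — Series combination: Z_total = R + L + C = 13.4 - j3818 Ω = 3818∠-89.8° Ω.
Step 4 — Power factor: PF = cos(φ) = Re(Z)/|Z| = 13.4/3818 = 0.00351.
Step 5 — Type: Im(Z) = -3818 ⇒ leading (phase φ = -89.8°).

PF = 0.00351 (leading, φ = -89.8°)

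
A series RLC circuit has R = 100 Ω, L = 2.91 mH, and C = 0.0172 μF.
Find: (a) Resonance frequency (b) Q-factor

Step 1 — Resonance condition Im(Z)=0 gives ω₀ = 1/√(LC).
Step 2 — ω₀ = 1/√(0.00291·1.72e-08) = 1.413e+05 rad/s.
Step 3 — f₀ = ω₀/(2π) = 2.25e+04 Hz.
Step 4 — Series Q: Q = ω₀L/R = 1.413e+05·0.00291/100 = 4.113.

(a) f₀ = 2.25e+04 Hz  (b) Q = 4.113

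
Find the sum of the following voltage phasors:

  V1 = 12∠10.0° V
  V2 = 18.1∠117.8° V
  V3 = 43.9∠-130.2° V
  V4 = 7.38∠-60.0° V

Step 1 — Convert each phasor to rectangular form:
  V1 = 12·(cos(10.0°) + j·sin(10.0°)) = 11.82 + j2.084 V
  V2 = 18.1·(cos(117.8°) + j·sin(117.8°)) = -8.442 + j16.01 V
  V3 = 43.9·(cos(-130.2°) + j·sin(-130.2°)) = -28.34 - j33.53 V
  V4 = 7.38·(cos(-60.0°) + j·sin(-60.0°)) = 3.69 - j6.391 V
Step 2 — Sum components: V_total = -21.27 - j21.83 V.
Step 3 — Convert to polar: |V_total| = 30.48 V, ∠V_total = -134.3°.

V_total = 30.48∠-134.3° V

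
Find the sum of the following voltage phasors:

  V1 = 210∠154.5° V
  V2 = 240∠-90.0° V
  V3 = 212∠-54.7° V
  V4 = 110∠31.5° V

Step 1 — Convert each phasor to rectangular form:
  V1 = 210·(cos(154.5°) + j·sin(154.5°)) = -189.5 + j90.41 V
  V2 = 240·(cos(-90.0°) + j·sin(-90.0°)) = 0 - j240 V
  V3 = 212·(cos(-54.7°) + j·sin(-54.7°)) = 122.5 - j173 V
  V4 = 110·(cos(31.5°) + j·sin(31.5°)) = 93.79 + j57.47 V
Step 2 — Sum components: V_total = 26.75 - j265.1 V.
Step 3 — Convert to polar: |V_total| = 266.5 V, ∠V_total = -84.2°.

V_total = 266.5∠-84.2° V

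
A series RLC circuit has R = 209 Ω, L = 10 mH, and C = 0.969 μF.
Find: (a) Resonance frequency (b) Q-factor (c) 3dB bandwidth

Step 1 — Resonance: ω₀ = 1/√(LC) = 1/√(0.01·9.69e-07) = 1.016e+04 rad/s.
Step 2 — f₀ = ω₀/(2π) = 1617 Hz.
Step 3 — Series Q: Q = ω₀L/R = 1.016e+04·0.01/209 = 0.4861.
Step 4 — Bandwidth: Δω = ω₀/Q = 2.09e+04 rad/s; BW = Δω/(2π) = 3326 Hz.

(a) f₀ = 1617 Hz  (b) Q = 0.4861  (c) BW = 3326 Hz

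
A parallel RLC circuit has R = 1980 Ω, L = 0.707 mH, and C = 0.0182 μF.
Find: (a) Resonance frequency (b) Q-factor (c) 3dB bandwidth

Step 1 — Resonance: ω₀ = 1/√(LC) = 1/√(0.000707·1.82e-08) = 2.788e+05 rad/s.
Step 2 — f₀ = ω₀/(2π) = 4.437e+04 Hz.
Step 3 — Parallel Q: Q = R/(ω₀L) = 1980/(2.788e+05·0.000707) = 10.05.
Step 4 — Bandwidth: Δω = ω₀/Q = 2.775e+04 rad/s; BW = Δω/(2π) = 4417 Hz.

(a) f₀ = 4.437e+04 Hz  (b) Q = 10.05  (c) BW = 4417 Hz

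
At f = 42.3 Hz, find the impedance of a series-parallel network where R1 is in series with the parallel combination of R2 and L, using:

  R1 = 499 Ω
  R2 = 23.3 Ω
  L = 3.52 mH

Step 1 — Angular frequency: ω = 2π·f = 2π·42.3 = 265.8 rad/s.
Step 2 — Component impedances:
  R1: Z = R = 499 Ω
  R2: Z = R = 23.3 Ω
  L: Z = jωL = j·265.8·0.00352 = 0 + j0.9355 Ω
Step 3 — Parallel branch: R2 || L = 1/(1/R2 + 1/L) = 0.0375 + j0.934 Ω.
Step 4 — Series with R1: Z_total = R1 + (R2 || L) = 499 + j0.934 Ω = 499∠0.1° Ω.

Z = 499 + j0.934 Ω = 499∠0.1° Ω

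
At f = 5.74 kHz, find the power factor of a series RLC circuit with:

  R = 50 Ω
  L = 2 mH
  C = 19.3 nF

Step 1 — Angular frequency: ω = 2π·f = 2π·5740 = 3.607e+04 rad/s.
Step 2 — Component impedances:
  R: Z = R = 50 Ω
  L: Z = jωL = j·3.607e+04·0.002 = 0 + j72.13 Ω
  C: Z = 1/(jωC) = -j/(ω·C) = 0 - j1437 Ω
Step 3 — Series combination: Z_total = R + L + C = 50 - j1365 Ω = 1365∠-87.9° Ω.
Step 4 — Power factor: PF = cos(φ) = Re(Z)/|Z| = 50/1365.4 = 0.03662.
Step 5 — Type: Im(Z) = -1365 ⇒ leading (phase φ = -87.9°).

PF = 0.03662 (leading, φ = -87.9°)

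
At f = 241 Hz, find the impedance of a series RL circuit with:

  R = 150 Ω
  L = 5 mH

Step 1 — Angular frequency: ω = 2π·f = 2π·241 = 1514 rad/s.
Step 2 — Component impedances:
  R: Z = R = 150 Ω
  L: Z = jωL = j·1514·0.005 = 0 + j7.571 Ω
Step 3 — Series combination: Z_total = R + L = 150 + j7.571 Ω = 150.2∠2.9° Ω.

Z = 150 + j7.571 Ω = 150.2∠2.9° Ω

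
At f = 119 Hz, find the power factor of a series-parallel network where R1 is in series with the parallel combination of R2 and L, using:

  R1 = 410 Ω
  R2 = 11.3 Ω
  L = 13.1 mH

Step 1 — Angular frequency: ω = 2π·f = 2π·119 = 747.7 rad/s.
Step 2 — Component impedances:
  R1: Z = R = 410 Ω
  R2: Z = R = 11.3 Ω
  L: Z = jωL = j·747.7·0.0131 = 0 + j9.795 Ω
Step 3 — Parallel branch: R2 || L = 1/(1/R2 + 1/L) = 4.848 + j5.593 Ω.
Step 4 — Series with R1: Z_total = R1 + (R2 || L) = 414.8 + j5.593 Ω = 414.9∠0.8° Ω.
Step 5 — Power factor: PF = cos(φ) = Re(Z)/|Z| = 414.85/414.89 = 0.9999.
Step 6 — Type: Im(Z) = 5.593 ⇒ lagging (phase φ = 0.8°).

PF = 0.9999 (lagging, φ = 0.8°)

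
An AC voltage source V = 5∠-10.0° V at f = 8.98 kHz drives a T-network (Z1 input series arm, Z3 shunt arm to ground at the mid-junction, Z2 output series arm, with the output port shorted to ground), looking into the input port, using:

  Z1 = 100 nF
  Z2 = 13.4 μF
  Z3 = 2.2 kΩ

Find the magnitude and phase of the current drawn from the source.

Step 1 — Angular frequency: ω = 2π·f = 2π·8980 = 5.642e+04 rad/s.
Step 2 — Component impedances:
  Z1: Z = 1/(jωC) = -j/(ω·C) = 0 - j177.2 Ω
  Z2: Z = 1/(jωC) = -j/(ω·C) = 0 - j1.323 Ω
  Z3: Z = R = 2200 Ω
Step 3 — With the output port shorted to ground, the output series arm Z2 runs from the junction to ground; the shunt arm Z3 also runs from the junction to ground. They appear in parallel: Z3 || Z2 = 0.0007952 - j1.323 Ω.
Step 4 — Series with input arm Z1: Z_in = Z1 + (Z3 || Z2) = 0.0007952 - j178.6 Ω = 178.6∠-90.0° Ω.
Step 5 — Source phasor: V = 5∠-10.0° V = 4.924 - j0.8682 V.
Step 6 — Ohm's law: I = V / Z_total = (4.924 - j0.8682) / (0.0007952 - j178.6) = 0.004863 + j0.02758 A.
Step 7 — Convert to polar: |I| = 0.028 A, ∠I = 80.0°.

I = 0.028∠80.0° A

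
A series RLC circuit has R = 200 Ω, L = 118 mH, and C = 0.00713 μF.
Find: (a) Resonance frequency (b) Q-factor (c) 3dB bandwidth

Step 1 — Resonance: ω₀ = 1/√(LC) = 1/√(0.118·7.13e-09) = 3.448e+04 rad/s.
Step 2 — f₀ = ω₀/(2π) = 5487 Hz.
Step 3 — Series Q: Q = ω₀L/R = 3.448e+04·0.118/200 = 20.34.
Step 4 — Bandwidth: Δω = ω₀/Q = 1695 rad/s; BW = Δω/(2π) = 269.8 Hz.

(a) f₀ = 5487 Hz  (b) Q = 20.34  (c) BW = 269.8 Hz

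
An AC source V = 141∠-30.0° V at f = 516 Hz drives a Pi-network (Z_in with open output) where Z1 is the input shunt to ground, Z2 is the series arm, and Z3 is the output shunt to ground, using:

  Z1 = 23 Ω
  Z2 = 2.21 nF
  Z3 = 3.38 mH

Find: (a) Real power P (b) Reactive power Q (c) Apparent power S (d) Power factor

Step 1 — Angular frequency: ω = 2π·f = 2π·516 = 3242 rad/s.
Step 2 — Component impedances:
  Z1: Z = R = 23 Ω
  Z2: Z = 1/(jωC) = -j/(ω·C) = 0 - j1.396e+05 Ω
  Z3: Z = jωL = j·3242·0.00338 = 0 + j10.96 Ω
Step 3 — With open output, the series arm Z2 and the output shunt Z3 appear in series to ground: Z2 + Z3 = 0 - j1.396e+05 Ω.
Step 4 — Parallel with input shunt Z1: Z_in = Z1 || (Z2 + Z3) = 23 - j0.003791 Ω = 23∠-0.0° Ω.
Step 5 — Source phasor: V = 141∠-30.0° V = 122.1 - j70.5 V.
Step 6 — Current: I = V / Z = 5.31 - j3.064 A = 6.13∠-30.0° A.
Step 7 — Complex power: S = V·I* = 864.4 - j0.1425 VA.
Step 8 — Real power: P = Re(S) = 864.4 W.
Step 9 — Reactive power: Q = Im(S) = -0.1425 VAR.
Step 10 — Apparent power: |S| = 864.4 VA.
Step 11 — Power factor: PF = P/|S| = 1 (leading).

(a) P = 864.4 W  (b) Q = -0.1425 VAR  (c) S = 864.4 VA  (d) PF = 1 (leading)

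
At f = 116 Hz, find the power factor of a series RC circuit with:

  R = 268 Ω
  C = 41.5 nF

Step 1 — Angular frequency: ω = 2π·f = 2π·116 = 728.8 rad/s.
Step 2 — Component impedances:
  R: Z = R = 268 Ω
  C: Z = 1/(jωC) = -j/(ω·C) = 0 - j3.306e+04 Ω
Step 3 — Series combination: Z_total = R + C = 268 - j3.306e+04 Ω = 3.306e+04∠-89.5° Ω.
Step 4 — Power factor: PF = cos(φ) = Re(Z)/|Z| = 268/3.306e+04 = 0.008106.
Step 5 — Type: Im(Z) = -3.306e+04 ⇒ leading (phase φ = -89.5°).

PF = 0.008106 (leading, φ = -89.5°)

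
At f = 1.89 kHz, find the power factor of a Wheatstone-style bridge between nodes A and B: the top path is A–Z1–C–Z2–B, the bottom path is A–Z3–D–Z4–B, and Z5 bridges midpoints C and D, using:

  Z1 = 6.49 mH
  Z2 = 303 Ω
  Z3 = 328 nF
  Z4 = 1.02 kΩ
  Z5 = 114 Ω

Step 1 — Angular frequency: ω = 2π·f = 2π·1890 = 1.188e+04 rad/s.
Step 2 — Component impedances:
  Z1: Z = jωL = j·1.188e+04·0.00649 = 0 + j77.07 Ω
  Z2: Z = R = 303 Ω
  Z3: Z = 1/(jωC) = -j/(ω·C) = 0 - j256.7 Ω
  Z4: Z = R = 1020 Ω
  Z5: Z = R = 114 Ω
Step 3 — Bridge requires nodal analysis (the Z5 bridge couples midpoints C and D, so the two paths cannot be reduced to a simple series/parallel combination). Setting node B to ground and injecting 1 A at node A, the 3-node admittance system at A, C, D solves to V_A = Z_AB = 267.5 + j90.34 Ω = 282.3∠18.7° Ω.
Step 4 — Power factor: PF = cos(φ) = Re(Z)/|Z| = 267.48/282.33 = 0.9474.
Step 5 — Type: Im(Z) = 90.34 ⇒ lagging (phase φ = 18.7°).

PF = 0.9474 (lagging, φ = 18.7°)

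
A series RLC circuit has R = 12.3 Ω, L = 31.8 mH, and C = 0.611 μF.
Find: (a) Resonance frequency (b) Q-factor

Step 1 — Resonance condition Im(Z)=0 gives ω₀ = 1/√(LC).
Step 2 — ω₀ = 1/√(0.0318·6.11e-07) = 7174 rad/s.
Step 3 — f₀ = ω₀/(2π) = 1142 Hz.
Step 4 — Series Q: Q = ω₀L/R = 7174·0.0318/12.3 = 18.55.

(a) f₀ = 1142 Hz  (b) Q = 18.55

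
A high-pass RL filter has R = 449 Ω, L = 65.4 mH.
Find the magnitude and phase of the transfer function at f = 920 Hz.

Step 1 — Angular frequency: ω = 2π·920 = 5781 rad/s.
Step 2 — Transfer function: H(jω) = jωL/(R + jωL).
Step 3 — Numerator jωL = j·378; denominator R + jωL = 449 + j378.
Step 4 — H = 0.4148 + j0.4927.
Step 5 — Magnitude: |H| = 0.6441 (-3.8 dB); phase: φ = 49.9°.

|H| = 0.6441 (-3.8 dB), φ = 49.9°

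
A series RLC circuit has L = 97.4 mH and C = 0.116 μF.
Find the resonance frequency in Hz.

Step 1 — Resonance condition Im(Z)=0 gives ω₀ = 1/√(LC).
Step 2 — ω₀ = 1/√(0.0974·1.16e-07) = 9408 rad/s.
Step 3 — f₀ = ω₀/(2π) = 1497 Hz.

f₀ = 1497 Hz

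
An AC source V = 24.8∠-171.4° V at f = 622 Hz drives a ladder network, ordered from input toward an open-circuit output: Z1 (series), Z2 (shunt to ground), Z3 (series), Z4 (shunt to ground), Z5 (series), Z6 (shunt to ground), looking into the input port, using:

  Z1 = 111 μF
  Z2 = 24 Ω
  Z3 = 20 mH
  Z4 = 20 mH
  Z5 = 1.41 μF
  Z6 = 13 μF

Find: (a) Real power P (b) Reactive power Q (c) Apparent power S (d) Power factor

Step 1 — Angular frequency: ω = 2π·f = 2π·622 = 3908 rad/s.
Step 2 — Component impedances:
  Z1: Z = 1/(jωC) = -j/(ω·C) = 0 - j2.305 Ω
  Z2: Z = R = 24 Ω
  Z3: Z = jωL = j·3908·0.02 = 0 + j78.16 Ω
  Z4: Z = jωL = j·3908·0.02 = 0 + j78.16 Ω
  Z5: Z = 1/(jωC) = -j/(ω·C) = 0 - j181.5 Ω
  Z6: Z = 1/(jωC) = -j/(ω·C) = 0 - j19.68 Ω
Step 3 — Ladder network (open output): work backward from the far end, alternating series and parallel combinations. Z_in = 23.68 + j0.4535 Ω = 23.68∠1.1° Ω.
Step 4 — Source phasor: V = 24.8∠-171.4° V = -24.52 - j3.708 V.
Step 5 — Current: I = V / Z = -1.038 - j0.1367 A = 1.047∠-172.5° A.
Step 6 — Complex power: S = V·I* = 25.96 + j0.4973 VA.
Step 7 — Real power: P = Re(S) = 25.96 W.
Step 8 — Reactive power: Q = Im(S) = 0.4973 VAR.
Step 9 — Apparent power: |S| = 25.97 VA.
Step 10 — Power factor: PF = P/|S| = 0.9998 (lagging).

(a) P = 25.96 W  (b) Q = 0.4973 VAR  (c) S = 25.97 VA  (d) PF = 0.9998 (lagging)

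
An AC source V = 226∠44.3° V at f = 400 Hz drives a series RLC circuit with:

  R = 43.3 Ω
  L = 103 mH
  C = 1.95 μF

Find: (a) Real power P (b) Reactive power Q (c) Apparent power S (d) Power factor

Step 1 — Angular frequency: ω = 2π·f = 2π·400 = 2513 rad/s.
Step 2 — Component impedances:
  R: Z = R = 43.3 Ω
  L: Z = jωL = j·2513·0.103 = 0 + j258.9 Ω
  C: Z = 1/(jωC) = -j/(ω·C) = 0 - j204 Ω
Step 3 — Series combination: Z_total = R + L + C = 43.3 + j54.82 Ω = 69.86∠51.7° Ω.
Step 4 — Source phasor: V = 226∠44.3° V = 161.7 + j157.8 V.
Step 5 — Current: I = V / Z = 3.208 - j0.4165 A = 3.235∠-7.4° A.
Step 6 — Complex power: S = V·I* = 453.2 + j573.7 VA.
Step 7 — Real power: P = Re(S) = 453.2 W.
Step 8 — Reactive power: Q = Im(S) = 573.7 VAR.
Step 9 — Apparent power: |S| = 731.1 VA.
Step 10 — Power factor: PF = P/|S| = 0.6198 (lagging).

(a) P = 453.2 W  (b) Q = 573.7 VAR  (c) S = 731.1 VA  (d) PF = 0.6198 (lagging)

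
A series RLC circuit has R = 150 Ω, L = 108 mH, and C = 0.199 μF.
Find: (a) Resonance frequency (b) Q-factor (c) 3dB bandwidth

Step 1 — Resonance condition Im(Z)=0 gives ω₀ = 1/√(LC).
Step 2 — ω₀ = 1/√(0.108·1.99e-07) = 6821 rad/s.
Step 3 — f₀ = ω₀/(2π) = 1086 Hz.
Step 4 — Series Q: Q = ω₀L/R = 6821·0.108/150 = 4.911.
Step 5 — 3dB bandwidth: Δω = ω₀/Q = 1389 rad/s; BW = Δω/(2π) = 221 Hz.

(a) f₀ = 1086 Hz  (b) Q = 4.911  (c) BW = 221 Hz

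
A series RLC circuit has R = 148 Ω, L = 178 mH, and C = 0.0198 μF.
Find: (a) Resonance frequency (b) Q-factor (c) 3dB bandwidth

Step 1 — Resonance condition Im(Z)=0 gives ω₀ = 1/√(LC).
Step 2 — ω₀ = 1/√(0.178·1.98e-08) = 1.684e+04 rad/s.
Step 3 — f₀ = ω₀/(2π) = 2681 Hz.
Step 4 — Series Q: Q = ω₀L/R = 1.684e+04·0.178/148 = 20.26.
Step 5 — 3dB bandwidth: Δω = ω₀/Q = 831.5 rad/s; BW = Δω/(2π) = 132.3 Hz.

(a) f₀ = 2681 Hz  (b) Q = 20.26  (c) BW = 132.3 Hz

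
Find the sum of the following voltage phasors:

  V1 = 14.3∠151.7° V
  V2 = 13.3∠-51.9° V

Step 1 — Convert each phasor to rectangular form:
  V1 = 14.3·(cos(151.7°) + j·sin(151.7°)) = -12.59 + j6.779 V
  V2 = 13.3·(cos(-51.9°) + j·sin(-51.9°)) = 8.207 - j10.47 V
Step 2 — Sum components: V_total = -4.384 - j3.687 V.
Step 3 — Convert to polar: |V_total| = 5.728 V, ∠V_total = -139.9°.

V_total = 5.728∠-139.9° V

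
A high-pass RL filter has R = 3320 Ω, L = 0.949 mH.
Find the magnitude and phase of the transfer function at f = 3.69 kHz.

Step 1 — Angular frequency: ω = 2π·3690 = 2.318e+04 rad/s.
Step 2 — Transfer function: H(jω) = jωL/(R + jωL).
Step 3 — Numerator jωL = j·22; denominator R + jωL = 3320 + j22.
Step 4 — H = 4.392e-05 + j0.006627.
Step 5 — Magnitude: |H| = 0.006627 (-43.6 dB); phase: φ = 89.6°.

|H| = 0.006627 (-43.6 dB), φ = 89.6°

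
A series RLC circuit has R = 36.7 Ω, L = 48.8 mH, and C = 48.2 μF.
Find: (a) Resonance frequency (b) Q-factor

Step 1 — Resonance condition Im(Z)=0 gives ω₀ = 1/√(LC).
Step 2 — ω₀ = 1/√(0.0488·4.82e-05) = 652 rad/s.
Step 3 — f₀ = ω₀/(2π) = 103.8 Hz.
Step 4 — Series Q: Q = ω₀L/R = 652·0.0488/36.7 = 0.867.

(a) f₀ = 103.8 Hz  (b) Q = 0.867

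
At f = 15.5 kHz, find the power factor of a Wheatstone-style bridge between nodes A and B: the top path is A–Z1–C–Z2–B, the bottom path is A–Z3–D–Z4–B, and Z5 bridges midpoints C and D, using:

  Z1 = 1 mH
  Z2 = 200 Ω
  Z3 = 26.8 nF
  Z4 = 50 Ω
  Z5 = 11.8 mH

Step 1 — Angular frequency: ω = 2π·f = 2π·1.55e+04 = 9.739e+04 rad/s.
Step 2 — Component impedances:
  Z1: Z = jωL = j·9.739e+04·0.001 = 0 + j97.39 Ω
  Z2: Z = R = 200 Ω
  Z3: Z = 1/(jωC) = -j/(ω·C) = 0 - j383.1 Ω
  Z4: Z = R = 50 Ω
  Z5: Z = jωL = j·9.739e+04·0.0118 = 0 + j1149 Ω
Step 3 — Bridge requires nodal analysis (the Z5 bridge couples midpoints C and D, so the two paths cannot be reduced to a simple series/parallel combination). Setting node B to ground and injecting 1 A at node A, the 3-node admittance system at A, C, D solves to V_A = Z_AB = 267.2 - j18.77 Ω = 267.9∠-4.0° Ω.
Step 4 — Power factor: PF = cos(φ) = Re(Z)/|Z| = 267.19/267.85 = 0.9975.
Step 5 — Type: Im(Z) = -18.77 ⇒ leading (phase φ = -4.0°).

PF = 0.9975 (leading, φ = -4.0°)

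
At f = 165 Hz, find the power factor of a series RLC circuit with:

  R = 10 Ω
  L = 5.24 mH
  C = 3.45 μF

Step 1 — Angular frequency: ω = 2π·f = 2π·165 = 1037 rad/s.
Step 2 — Component impedances:
  R: Z = R = 10 Ω
  L: Z = jωL = j·1037·0.00524 = 0 + j5.432 Ω
  C: Z = 1/(jωC) = -j/(ω·C) = 0 - j279.6 Ω
Step 3 — Series combination: Z_total = R + L + C = 10 - j274.2 Ω = 274.3∠-87.9° Ω.
Step 4 — Power factor: PF = cos(φ) = Re(Z)/|Z| = 10/274.34 = 0.03645.
Step 5 — Type: Im(Z) = -274.2 ⇒ leading (phase φ = -87.9°).

PF = 0.03645 (leading, φ = -87.9°)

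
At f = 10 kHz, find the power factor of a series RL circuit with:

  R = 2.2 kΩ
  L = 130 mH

Step 1 — Angular frequency: ω = 2π·f = 2π·1e+04 = 6.283e+04 rad/s.
Step 2 — Component impedances:
  R: Z = R = 2200 Ω
  L: Z = jωL = j·6.283e+04·0.13 = 0 + j8168 Ω
Step 3 — Series combination: Z_total = R + L = 2200 + j8168 Ω = 8459∠74.9° Ω.
Step 4 — Power factor: PF = cos(φ) = Re(Z)/|Z| = 2200/8459 = 0.2601.
Step 5 — Type: Im(Z) = 8168 ⇒ lagging (phase φ = 74.9°).

PF = 0.2601 (lagging, φ = 74.9°)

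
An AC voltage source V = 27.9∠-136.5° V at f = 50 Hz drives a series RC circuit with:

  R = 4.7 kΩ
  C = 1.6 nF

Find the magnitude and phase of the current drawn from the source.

Step 1 — Angular frequency: ω = 2π·f = 2π·50 = 314.2 rad/s.
Step 2 — Component impedances:
  R: Z = R = 4700 Ω
  C: Z = 1/(jωC) = -j/(ω·C) = 0 - j1.989e+06 Ω
Step 3 — Series combination: Z_total = R + C = 4700 - j1.989e+06 Ω = 1.989e+06∠-89.9° Ω.
Step 4 — Source phasor: V = 27.9∠-136.5° V = -20.24 - j19.21 V.
Step 5 — Ohm's law: I = V / Z_total = (-20.24 - j19.21) / (4700 - j1.989e+06) = 9.629e-06 - j1.02e-05 A.
Step 6 — Convert to polar: |I| = 1.402e-05 A, ∠I = -46.6°.

I = 1.402e-05∠-46.6° A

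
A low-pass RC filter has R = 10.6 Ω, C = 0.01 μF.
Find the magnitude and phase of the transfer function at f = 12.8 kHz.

Step 1 — Angular frequency: ω = 2π·1.28e+04 = 8.042e+04 rad/s.
Step 2 — Transfer function: H(jω) = 1/(1 + jωRC).
Step 3 — Denominator: 1 + jωRC = 1 + j·8.042e+04·10.6·1e-08 = 1 + j0.008525.
Step 4 — H = 0.9999 - j0.008524.
Step 5 — Magnitude: |H| = 1 (-0.0 dB); phase: φ = -0.5°.

|H| = 1 (-0.0 dB), φ = -0.5°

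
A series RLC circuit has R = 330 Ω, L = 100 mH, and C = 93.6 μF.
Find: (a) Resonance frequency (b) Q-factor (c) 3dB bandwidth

Step 1 — Resonance: ω₀ = 1/√(LC) = 1/√(0.1·9.36e-05) = 326.9 rad/s.
Step 2 — f₀ = ω₀/(2π) = 52.02 Hz.
Step 3 — Series Q: Q = ω₀L/R = 326.9·0.1/330 = 0.09905.
Step 4 — Bandwidth: Δω = ω₀/Q = 3300 rad/s; BW = Δω/(2π) = 525.2 Hz.

(a) f₀ = 52.02 Hz  (b) Q = 0.09905  (c) BW = 525.2 Hz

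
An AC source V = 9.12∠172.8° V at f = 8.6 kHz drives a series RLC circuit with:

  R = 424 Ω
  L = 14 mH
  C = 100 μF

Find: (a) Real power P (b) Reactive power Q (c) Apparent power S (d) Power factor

Step 1 — Angular frequency: ω = 2π·f = 2π·8600 = 5.404e+04 rad/s.
Step 2 — Component impedances:
  R: Z = R = 424 Ω
  L: Z = jωL = j·5.404e+04·0.014 = 0 + j756.5 Ω
  C: Z = 1/(jωC) = -j/(ω·C) = 0 - j0.1851 Ω
Step 3 — Series combination: Z_total = R + L + C = 424 + j756.3 Ω = 867.1∠60.7° Ω.
Step 4 — Source phasor: V = 9.12∠172.8° V = -9.048 + j1.143 V.
Step 5 — Current: I = V / Z = -0.003953 + j0.009747 A = 0.01052∠112.1° A.
Step 6 — Complex power: S = V·I* = 0.04691 + j0.08368 VA.
Step 7 — Real power: P = Re(S) = 0.04691 W.
Step 8 — Reactive power: Q = Im(S) = 0.08368 VAR.
Step 9 — Apparent power: |S| = 0.09593 VA.
Step 10 — Power factor: PF = P/|S| = 0.489 (lagging).

(a) P = 0.04691 W  (b) Q = 0.08368 VAR  (c) S = 0.09593 VA  (d) PF = 0.489 (lagging)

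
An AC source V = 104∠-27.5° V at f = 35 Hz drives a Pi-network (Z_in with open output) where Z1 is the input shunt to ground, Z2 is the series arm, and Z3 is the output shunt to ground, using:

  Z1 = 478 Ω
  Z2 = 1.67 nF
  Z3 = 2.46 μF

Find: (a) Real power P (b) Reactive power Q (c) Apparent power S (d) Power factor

Step 1 — Angular frequency: ω = 2π·f = 2π·35 = 219.9 rad/s.
Step 2 — Component impedances:
  Z1: Z = R = 478 Ω
  Z2: Z = 1/(jωC) = -j/(ω·C) = 0 - j2.723e+06 Ω
  Z3: Z = 1/(jωC) = -j/(ω·C) = 0 - j1848 Ω
Step 3 — With open output, the series arm Z2 and the output shunt Z3 appear in series to ground: Z2 + Z3 = 0 - j2.725e+06 Ω.
Step 4 — Parallel with input shunt Z1: Z_in = Z1 || (Z2 + Z3) = 478 - j0.08385 Ω = 478∠-0.0° Ω.
Step 5 — Source phasor: V = 104∠-27.5° V = 92.25 - j48.02 V.
Step 6 — Current: I = V / Z = 0.193 - j0.1004 A = 0.2176∠-27.5° A.
Step 7 — Complex power: S = V·I* = 22.63 - j0.00397 VA.
Step 8 — Real power: P = Re(S) = 22.63 W.
Step 9 — Reactive power: Q = Im(S) = -0.00397 VAR.
Step 10 — Apparent power: |S| = 22.63 VA.
Step 11 — Power factor: PF = P/|S| = 1 (leading).

(a) P = 22.63 W  (b) Q = -0.00397 VAR  (c) S = 22.63 VA  (d) PF = 1 (leading)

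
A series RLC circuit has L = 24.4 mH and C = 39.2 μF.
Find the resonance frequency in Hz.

Step 1 — Resonance condition Im(Z)=0 gives ω₀ = 1/√(LC).
Step 2 — ω₀ = 1/√(0.0244·3.92e-05) = 1022 rad/s.
Step 3 — f₀ = ω₀/(2π) = 162.7 Hz.

f₀ = 162.7 Hz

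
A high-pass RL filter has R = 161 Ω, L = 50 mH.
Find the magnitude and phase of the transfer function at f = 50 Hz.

Step 1 — Angular frequency: ω = 2π·50 = 314.2 rad/s.
Step 2 — Transfer function: H(jω) = jωL/(R + jωL).
Step 3 — Numerator jωL = j·15.71; denominator R + jωL = 161 + j15.71.
Step 4 — H = 0.009429 + j0.09665.
Step 5 — Magnitude: |H| = 0.0971 (-20.3 dB); phase: φ = 84.4°.

|H| = 0.0971 (-20.3 dB), φ = 84.4°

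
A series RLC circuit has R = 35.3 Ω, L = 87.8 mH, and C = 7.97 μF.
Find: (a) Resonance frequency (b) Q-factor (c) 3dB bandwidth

Step 1 — Resonance condition Im(Z)=0 gives ω₀ = 1/√(LC).
Step 2 — ω₀ = 1/√(0.0878·7.97e-06) = 1195 rad/s.
Step 3 — f₀ = ω₀/(2π) = 190.3 Hz.
Step 4 — Series Q: Q = ω₀L/R = 1195·0.0878/35.3 = 2.973.
Step 5 — 3dB bandwidth: Δω = ω₀/Q = 402.1 rad/s; BW = Δω/(2π) = 63.99 Hz.

(a) f₀ = 190.3 Hz  (b) Q = 2.973  (c) BW = 63.99 Hz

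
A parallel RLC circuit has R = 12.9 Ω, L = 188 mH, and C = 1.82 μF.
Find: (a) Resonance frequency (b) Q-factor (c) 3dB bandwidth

Step 1 — Resonance: ω₀ = 1/√(LC) = 1/√(0.188·1.82e-06) = 1710 rad/s.
Step 2 — f₀ = ω₀/(2π) = 272.1 Hz.
Step 3 — Parallel Q: Q = R/(ω₀L) = 12.9/(1710·0.188) = 0.04014.
Step 4 — Bandwidth: Δω = ω₀/Q = 4.259e+04 rad/s; BW = Δω/(2π) = 6779 Hz.

(a) f₀ = 272.1 Hz  (b) Q = 0.04014  (c) BW = 6779 Hz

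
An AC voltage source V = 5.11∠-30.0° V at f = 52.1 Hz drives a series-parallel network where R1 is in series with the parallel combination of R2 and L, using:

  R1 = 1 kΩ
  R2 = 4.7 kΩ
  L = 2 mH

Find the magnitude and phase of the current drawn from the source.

Step 1 — Angular frequency: ω = 2π·f = 2π·52.1 = 327.4 rad/s.
Step 2 — Component impedances:
  R1: Z = R = 1000 Ω
  R2: Z = R = 4700 Ω
  L: Z = jωL = j·327.4·0.002 = 0 + j0.6547 Ω
Step 3 — Parallel branch: R2 || L = 1/(1/R2 + 1/L) = 9.12e-05 + j0.6547 Ω.
Step 4 — Series with R1: Z_total = R1 + (R2 || L) = 1000 + j0.6547 Ω = 1000∠0.0° Ω.
Step 5 — Source phasor: V = 5.11∠-30.0° V = 4.425 - j2.555 V.
Step 6 — Ohm's law: I = V / Z_total = (4.425 - j2.555) / (1000 + j0.6547) = 0.004424 - j0.002558 A.
Step 7 — Convert to polar: |I| = 0.00511 A, ∠I = -30.0°.

I = 0.00511∠-30.0° A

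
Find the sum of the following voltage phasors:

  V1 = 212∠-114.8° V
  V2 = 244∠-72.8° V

Step 1 — Convert each phasor to rectangular form:
  V1 = 212·(cos(-114.8°) + j·sin(-114.8°)) = -88.92 - j192.4 V
  V2 = 244·(cos(-72.8°) + j·sin(-72.8°)) = 72.15 - j233.1 V
Step 2 — Sum components: V_total = -16.77 - j425.5 V.
Step 3 — Convert to polar: |V_total| = 425.9 V, ∠V_total = -92.3°.

V_total = 425.9∠-92.3° V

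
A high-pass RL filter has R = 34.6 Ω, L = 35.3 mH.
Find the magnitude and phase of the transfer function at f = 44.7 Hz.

Step 1 — Angular frequency: ω = 2π·44.7 = 280.9 rad/s.
Step 2 — Transfer function: H(jω) = jωL/(R + jωL).
Step 3 — Numerator jωL = j·9.914; denominator R + jωL = 34.6 + j9.914.
Step 4 — H = 0.07588 + j0.2648.
Step 5 — Magnitude: |H| = 0.2755 (-11.2 dB); phase: φ = 74.0°.

|H| = 0.2755 (-11.2 dB), φ = 74.0°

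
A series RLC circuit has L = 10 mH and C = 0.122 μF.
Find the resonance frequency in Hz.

Step 1 — Resonance condition Im(Z)=0 gives ω₀ = 1/√(LC).
Step 2 — ω₀ = 1/√(0.01·1.22e-07) = 2.863e+04 rad/s.
Step 3 — f₀ = ω₀/(2π) = 4557 Hz.

f₀ = 4557 Hz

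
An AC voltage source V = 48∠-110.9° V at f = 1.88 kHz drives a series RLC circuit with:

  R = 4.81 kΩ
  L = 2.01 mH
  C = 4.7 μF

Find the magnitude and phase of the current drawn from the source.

Step 1 — Angular frequency: ω = 2π·f = 2π·1880 = 1.181e+04 rad/s.
Step 2 — Component impedances:
  R: Z = R = 4810 Ω
  L: Z = jωL = j·1.181e+04·0.00201 = 0 + j23.74 Ω
  C: Z = 1/(jωC) = -j/(ω·C) = 0 - j18.01 Ω
Step 3 — Series combination: Z_total = R + L + C = 4810 + j5.731 Ω = 4810∠0.1° Ω.
Step 4 — Source phasor: V = 48∠-110.9° V = -17.12 - j44.84 V.
Step 5 — Ohm's law: I = V / Z_total = (-17.12 - j44.84) / (4810 + j5.731) = -0.003571 - j0.009318 A.
Step 6 — Convert to polar: |I| = 0.009979 A, ∠I = -111.0°.

I = 0.009979∠-111.0° A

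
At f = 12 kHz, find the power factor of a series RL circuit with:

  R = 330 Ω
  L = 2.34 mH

Step 1 — Angular frequency: ω = 2π·f = 2π·1.2e+04 = 7.54e+04 rad/s.
Step 2 — Component impedances:
  R: Z = R = 330 Ω
  L: Z = jωL = j·7.54e+04·0.00234 = 0 + j176.4 Ω
Step 3 — Series combination: Z_total = R + L = 330 + j176.4 Ω = 374.2∠28.1° Ω.
Step 4 — Power factor: PF = cos(φ) = Re(Z)/|Z| = 330/374.2 = 0.8819.
Step 5 — Type: Im(Z) = 176.4 ⇒ lagging (phase φ = 28.1°).

PF = 0.8819 (lagging, φ = 28.1°)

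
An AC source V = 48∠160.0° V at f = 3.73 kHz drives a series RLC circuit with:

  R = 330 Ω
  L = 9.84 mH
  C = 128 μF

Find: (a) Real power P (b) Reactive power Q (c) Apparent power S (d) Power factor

Step 1 — Angular frequency: ω = 2π·f = 2π·3730 = 2.344e+04 rad/s.
Step 2 — Component impedances:
  R: Z = R = 330 Ω
  L: Z = jωL = j·2.344e+04·0.00984 = 0 + j230.6 Ω
  C: Z = 1/(jωC) = -j/(ω·C) = 0 - j0.3334 Ω
Step 3 — Series combination: Z_total = R + L + C = 330 + j230.3 Ω = 402.4∠34.9° Ω.
Step 4 — Source phasor: V = 48∠160.0° V = -45.11 + j16.42 V.
Step 5 — Current: I = V / Z = -0.06857 + j0.0976 A = 0.1193∠125.1° A.
Step 6 — Complex power: S = V·I* = 4.695 + j3.277 VA.
Step 7 — Real power: P = Re(S) = 4.695 W.
Step 8 — Reactive power: Q = Im(S) = 3.277 VAR.
Step 9 — Apparent power: |S| = 5.726 VA.
Step 10 — Power factor: PF = P/|S| = 0.8201 (lagging).

(a) P = 4.695 W  (b) Q = 3.277 VAR  (c) S = 5.726 VA  (d) PF = 0.8201 (lagging)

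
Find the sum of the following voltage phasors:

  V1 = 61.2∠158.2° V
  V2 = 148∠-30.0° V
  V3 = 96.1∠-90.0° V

Step 1 — Convert each phasor to rectangular form:
  V1 = 61.2·(cos(158.2°) + j·sin(158.2°)) = -56.82 + j22.73 V
  V2 = 148·(cos(-30.0°) + j·sin(-30.0°)) = 128.2 - j74 V
  V3 = 96.1·(cos(-90.0°) + j·sin(-90.0°)) = 0 - j96.1 V
Step 2 — Sum components: V_total = 71.35 - j147.4 V.
Step 3 — Convert to polar: |V_total| = 163.7 V, ∠V_total = -64.2°.

V_total = 163.7∠-64.2° V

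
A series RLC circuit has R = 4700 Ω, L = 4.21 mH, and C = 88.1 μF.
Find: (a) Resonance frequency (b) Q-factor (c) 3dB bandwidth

Step 1 — Resonance condition Im(Z)=0 gives ω₀ = 1/√(LC).
Step 2 — ω₀ = 1/√(0.00421·8.81e-05) = 1642 rad/s.
Step 3 — f₀ = ω₀/(2π) = 261.3 Hz.
Step 4 — Series Q: Q = ω₀L/R = 1642·0.00421/4700 = 0.001471.
Step 5 — 3dB bandwidth: Δω = ω₀/Q = 1.116e+06 rad/s; BW = Δω/(2π) = 1.777e+05 Hz.

(a) f₀ = 261.3 Hz  (b) Q = 0.001471  (c) BW = 1.777e+05 Hz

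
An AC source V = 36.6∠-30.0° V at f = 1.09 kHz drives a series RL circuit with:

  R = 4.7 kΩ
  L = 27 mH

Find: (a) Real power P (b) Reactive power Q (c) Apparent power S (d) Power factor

Step 1 — Angular frequency: ω = 2π·f = 2π·1090 = 6849 rad/s.
Step 2 — Component impedances:
  R: Z = R = 4700 Ω
  L: Z = jωL = j·6849·0.027 = 0 + j184.9 Ω
Step 3 — Series combination: Z_total = R + L = 4700 + j184.9 Ω = 4704∠2.3° Ω.
Step 4 — Source phasor: V = 36.6∠-30.0° V = 31.7 - j18.3 V.
Step 5 — Current: I = V / Z = 0.006581 - j0.004153 A = 0.007781∠-32.3° A.
Step 6 — Complex power: S = V·I* = 0.2846 + j0.0112 VA.
Step 7 — Real power: P = Re(S) = 0.2846 W.
Step 8 — Reactive power: Q = Im(S) = 0.0112 VAR.
Step 9 — Apparent power: |S| = 0.2848 VA.
Step 10 — Power factor: PF = P/|S| = 0.9992 (lagging).

(a) P = 0.2846 W  (b) Q = 0.0112 VAR  (c) S = 0.2848 VA  (d) PF = 0.9992 (lagging)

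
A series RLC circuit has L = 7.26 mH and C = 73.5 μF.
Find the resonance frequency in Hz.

Step 1 — Resonance condition Im(Z)=0 gives ω₀ = 1/√(LC).
Step 2 — ω₀ = 1/√(0.00726·7.35e-05) = 1369 rad/s.
Step 3 — f₀ = ω₀/(2π) = 217.9 Hz.

f₀ = 217.9 Hz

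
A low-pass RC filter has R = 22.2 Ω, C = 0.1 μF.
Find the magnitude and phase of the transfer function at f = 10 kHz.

Step 1 — Angular frequency: ω = 2π·1e+04 = 6.283e+04 rad/s.
Step 2 — Transfer function: H(jω) = 1/(1 + jωRC).
Step 3 — Denominator: 1 + jωRC = 1 + j·6.283e+04·22.2·1e-07 = 1 + j0.1395.
Step 4 — H = 0.9809 - j0.1368.
Step 5 — Magnitude: |H| = 0.9904 (-0.1 dB); phase: φ = -7.9°.

|H| = 0.9904 (-0.1 dB), φ = -7.9°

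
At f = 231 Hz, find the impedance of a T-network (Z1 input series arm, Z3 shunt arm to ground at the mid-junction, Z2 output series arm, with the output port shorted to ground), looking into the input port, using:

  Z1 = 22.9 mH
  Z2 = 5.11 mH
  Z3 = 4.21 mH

Step 1 — Angular frequency: ω = 2π·f = 2π·231 = 1451 rad/s.
Step 2 — Component impedances:
  Z1: Z = jωL = j·1451·0.0229 = 0 + j33.24 Ω
  Z2: Z = jωL = j·1451·0.00511 = 0 + j7.417 Ω
  Z3: Z = jωL = j·1451·0.00421 = 0 + j6.11 Ω
Step 3 — With the output port shorted to ground, the output series arm Z2 runs from the junction to ground; the shunt arm Z3 also runs from the junction to ground. They appear in parallel: Z3 || Z2 = 0 + j3.35 Ω.
Step 4 — Series with input arm Z1: Z_in = Z1 + (Z3 || Z2) = 0 + j36.59 Ω = 36.59∠90.0° Ω.

Z = 0 + j36.59 Ω = 36.59∠90.0° Ω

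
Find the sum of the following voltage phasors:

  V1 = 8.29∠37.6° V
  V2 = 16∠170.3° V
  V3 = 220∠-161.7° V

Step 1 — Convert each phasor to rectangular form:
  V1 = 8.29·(cos(37.6°) + j·sin(37.6°)) = 6.568 + j5.058 V
  V2 = 16·(cos(170.3°) + j·sin(170.3°)) = -15.77 + j2.696 V
  V3 = 220·(cos(-161.7°) + j·sin(-161.7°)) = -208.9 - j69.08 V
Step 2 — Sum components: V_total = -218.1 - j61.32 V.
Step 3 — Convert to polar: |V_total| = 226.5 V, ∠V_total = -164.3°.

V_total = 226.5∠-164.3° V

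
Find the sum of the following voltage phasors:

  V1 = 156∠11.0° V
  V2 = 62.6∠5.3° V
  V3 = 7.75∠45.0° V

Step 1 — Convert each phasor to rectangular form:
  V1 = 156·(cos(11.0°) + j·sin(11.0°)) = 153.1 + j29.77 V
  V2 = 62.6·(cos(5.3°) + j·sin(5.3°)) = 62.33 + j5.782 V
  V3 = 7.75·(cos(45.0°) + j·sin(45.0°)) = 5.48 + j5.48 V
Step 2 — Sum components: V_total = 220.9 + j41.03 V.
Step 3 — Convert to polar: |V_total| = 224.7 V, ∠V_total = 10.5°.

V_total = 224.7∠10.5° V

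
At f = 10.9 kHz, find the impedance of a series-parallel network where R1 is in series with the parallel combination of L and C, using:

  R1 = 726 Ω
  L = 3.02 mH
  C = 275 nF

Step 1 — Angular frequency: ω = 2π·f = 2π·1.09e+04 = 6.849e+04 rad/s.
Step 2 — Component impedances:
  R1: Z = R = 726 Ω
  L: Z = jωL = j·6.849e+04·0.00302 = 0 + j206.8 Ω
  C: Z = 1/(jωC) = -j/(ω·C) = 0 - j53.1 Ω
Step 3 — Parallel branch: L || C = 1/(1/L + 1/C) = 0 - j71.43 Ω.
Step 4 — Series with R1: Z_total = R1 + (L || C) = 726 - j71.43 Ω = 729.5∠-5.6° Ω.

Z = 726 - j71.43 Ω = 729.5∠-5.6° Ω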